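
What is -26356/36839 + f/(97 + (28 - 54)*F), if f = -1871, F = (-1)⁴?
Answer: -6436095/237779 ≈ -27.068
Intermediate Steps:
F = 1
-26356/36839 + f/(97 + (28 - 54)*F) = -26356/36839 - 1871/(97 + (28 - 54)*1) = -26356*1/36839 - 1871/(97 - 26*1) = -2396/3349 - 1871/(97 - 26) = -2396/3349 - 1871/71 = -6436095/237779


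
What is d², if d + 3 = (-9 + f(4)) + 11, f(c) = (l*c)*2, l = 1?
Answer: 49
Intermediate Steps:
f(c) = 2*c (f(c) = (1*c)*2 = c*2 = 2*c)
d = 7 (d = -3 + ((-9 + 2*4) + 11) = -3 + ((-9 + 8) + 11) = -3 + (-1 + 11) = -3 + 10 = 7)
d² = 7² = 49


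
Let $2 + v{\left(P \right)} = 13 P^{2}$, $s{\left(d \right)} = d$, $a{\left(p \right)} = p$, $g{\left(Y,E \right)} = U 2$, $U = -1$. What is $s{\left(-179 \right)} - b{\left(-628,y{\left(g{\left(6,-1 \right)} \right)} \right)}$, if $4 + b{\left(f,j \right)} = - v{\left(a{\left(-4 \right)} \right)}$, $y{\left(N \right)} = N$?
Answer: $31$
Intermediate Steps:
$g{\left(Y,E \right)} = -2$ ($g{\left(Y,E \right)} = \left(-1\right) 2 = -2$)
$v{\left(P \right)} = -2 + 13 P^{2}$
$b{\left(f,j \right)} = -210$ ($b{\left(f,j \right)} = -4 - \left(-2 + 13 \left(-4\right)^{2}\right) = -4 - \left(-2 + 13 \cdot 16\right) = -4 - \left(-2 + 208\right) = -4 - 206 = -210$)
$s{\left(-179 \right)} - b{\left(-628,y{\left(g{\left(6,-1 \right)} \right)} \right)} = -179 - -210 = -179 + 210 = 31$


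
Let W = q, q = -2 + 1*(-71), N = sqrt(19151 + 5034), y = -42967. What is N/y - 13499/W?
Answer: 13499/73 - sqrt(24185)/42967 ≈ 184.91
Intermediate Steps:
N = sqrt(24185) ≈ 155.52
q = -73 (q = -2 - 71 = -73)
W = -73
N/y - 13499/W = sqrt(24185)/(-42967) - 13499/(-73) = sqrt(24185)*(-1/42967) - 13499*(-1/73) = -sqrt(24185)/42967 + 13499/73 = 13499/73 - sqrt(24185)/42967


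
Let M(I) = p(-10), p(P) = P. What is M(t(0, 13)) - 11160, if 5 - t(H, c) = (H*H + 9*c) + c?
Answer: -11170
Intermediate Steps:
t(H, c) = 5 - H² - 10*c (t(H, c) = 5 - ((H*H + 9*c) + c) = 5 - ((H² + 9*c) + c) = 5 - (H² + 10*c) = 5 + (-H² - 10*c) = 5 - H² - 10*c)
M(I) = -10
M(t(0, 13)) - 11160 = -10 - 11160 = -11170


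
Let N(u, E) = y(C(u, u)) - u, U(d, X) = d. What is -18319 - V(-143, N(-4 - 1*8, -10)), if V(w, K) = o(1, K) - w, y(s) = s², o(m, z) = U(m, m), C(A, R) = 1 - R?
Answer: -18463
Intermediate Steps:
o(m, z) = m
N(u, E) = (1 - u)² - u
V(w, K) = 1 - w
-18319 - V(-143, N(-4 - 1*8, -10)) = -18319 - (1 - 1*(-143)) = -18319 - (1 + 143) = -18319 - 1*144 = -18319 - 144 = -18463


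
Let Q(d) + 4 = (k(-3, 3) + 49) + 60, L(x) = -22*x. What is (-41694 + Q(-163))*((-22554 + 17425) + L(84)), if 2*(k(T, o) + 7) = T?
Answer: 580451515/2 ≈ 2.9023e+8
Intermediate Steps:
k(T, o) = -7 + T/2
Q(d) = 193/2 (Q(d) = -4 + (((-7 + (½)*(-3)) + 49) + 60) = -4 + (((-7 - 3/2) + 49) + 60) = -4 + ((-17/2 + 49) + 60) = -4 + (81/2 + 60) = -4 + 201/2 = 193/2)
(-41694 + Q(-163))*((-22554 + 17425) + L(84)) = (-41694 + 193/2)*((-22554 + 17425) - 22*84) = -83195*(-5129 - 1848)/2 = -83195/2*(-6977) = 580451515/2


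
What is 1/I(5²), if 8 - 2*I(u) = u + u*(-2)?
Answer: 2/33 ≈ 0.060606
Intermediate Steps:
I(u) = 4 + u/2 (I(u) = 4 - (u + u*(-2))/2 = 4 - (u - 2*u)/2 = 4 - (-1)*u/2 = 4 + u/2)
1/I(5²) = 1/(4 + (½)*5²) = 1/(4 + (½)*25) = 1/(4 + 25/2) = 1/(33/2) = 2/33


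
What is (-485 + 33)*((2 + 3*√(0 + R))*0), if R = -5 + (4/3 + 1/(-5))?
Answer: 0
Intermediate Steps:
R = -58/15 (R = -5 + (4*(⅓) + 1*(-⅕)) = -5 + (4/3 - ⅕) = -5 + 17/15 = -58/15 ≈ -3.8667)
(-485 + 33)*((2 + 3*√(0 + R))*0) = (-485 + 33)*((2 + 3*√(0 - 58/15))*0) = -452*(2 + 3*√(-58/15))*0 = -452*(2 + 3*(I*√870/15))*0 = -452*(2 + I*√870/5)*0 = -452*0 = 0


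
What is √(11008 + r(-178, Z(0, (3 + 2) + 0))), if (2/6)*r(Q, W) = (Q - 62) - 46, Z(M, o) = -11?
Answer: 5*√406 ≈ 100.75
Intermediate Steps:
r(Q, W) = -324 + 3*Q (r(Q, W) = 3*((Q - 62) - 46) = 3*((-62 + Q) - 46) = 3*(-108 + Q) = -324 + 3*Q)
√(11008 + r(-178, Z(0, (3 + 2) + 0))) = √(11008 + (-324 + 3*(-178))) = √(11008 + (-324 - 534)) = √(11008 - 858) = √10150 = 5*√406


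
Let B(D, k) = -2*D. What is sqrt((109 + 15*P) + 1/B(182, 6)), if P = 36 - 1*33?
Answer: sqrt(5101005)/182 ≈ 12.410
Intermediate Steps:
P = 3 (P = 36 - 33 = 3)
sqrt((109 + 15*P) + 1/B(182, 6)) = sqrt((109 + 15*3) + 1/(-2*182)) = sqrt((109 + 45) + 1/(-364)) = sqrt(154 - 1/364) = sqrt(56055/364) = sqrt(5101005)/182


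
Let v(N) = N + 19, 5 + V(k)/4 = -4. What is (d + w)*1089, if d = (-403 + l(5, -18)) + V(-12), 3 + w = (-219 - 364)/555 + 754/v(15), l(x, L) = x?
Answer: -1424328873/3145 ≈ -4.5289e+5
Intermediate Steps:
V(k) = -36 (V(k) = -20 + 4*(-4) = -20 - 16 = -36)
v(N) = 19 + N
w = 171019/9435 (w = -3 + ((-219 - 364)/555 + 754/(19 + 15)) = -3 + (-583*1/555 + 754/34) = -3 + (-583/555 + 754*(1/34)) = -3 + (-583/555 + 377/17) = -3 + 199324/9435 = 171019/9435 ≈ 18.126)
d = -434 (d = (-403 + 5) - 36 = -398 - 36 = -434)
(d + w)*1089 = (-434 + 171019/9435)*1089 = -3923771/9435*1089 = -1424328873/3145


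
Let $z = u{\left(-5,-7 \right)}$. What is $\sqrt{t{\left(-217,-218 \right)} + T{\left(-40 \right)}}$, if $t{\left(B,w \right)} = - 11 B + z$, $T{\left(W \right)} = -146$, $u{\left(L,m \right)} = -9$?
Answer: $6 \sqrt{62} \approx 47.244$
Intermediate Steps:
$z = -9$
$t{\left(B,w \right)} = -9 - 11 B$ ($t{\left(B,w \right)} = - 11 B - 9 = -9 - 11 B$)
$\sqrt{t{\left(-217,-218 \right)} + T{\left(-40 \right)}} = \sqrt{\left(-9 - -2387\right) - 146} = \sqrt{\left(-9 + 2387\right) - 146} = \sqrt{2378 - 146} = \sqrt{2232} = 6 \sqrt{62}$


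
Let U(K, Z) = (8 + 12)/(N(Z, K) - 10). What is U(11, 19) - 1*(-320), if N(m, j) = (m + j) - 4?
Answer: 1285/4 ≈ 321.25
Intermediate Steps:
N(m, j) = -4 + j + m (N(m, j) = (j + m) - 4 = -4 + j + m)
U(K, Z) = 20/(-14 + K + Z) (U(K, Z) = (8 + 12)/((-4 + K + Z) - 10) = 20/(-14 + K + Z))
U(11, 19) - 1*(-320) = 20/(-14 + 11 + 19) - 1*(-320) = 20/16 + 320 = 20*(1/16) + 320 = 5/4 + 320 = 1285/4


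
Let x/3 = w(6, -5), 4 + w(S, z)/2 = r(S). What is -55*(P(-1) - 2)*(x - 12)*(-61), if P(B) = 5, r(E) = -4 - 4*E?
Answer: -2053260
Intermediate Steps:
w(S, z) = -16 - 8*S (w(S, z) = -8 + 2*(-4 - 4*S) = -8 + (-8 - 8*S) = -16 - 8*S)
x = -192 (x = 3*(-16 - 8*6) = 3*(-16 - 48) = 3*(-64) = -192)
-55*(P(-1) - 2)*(x - 12)*(-61) = -55*(5 - 2)*(-192 - 12)*(-61) = -165*(-204)*(-61) = -55*(-612)*(-61) = 33660*(-61) = -2053260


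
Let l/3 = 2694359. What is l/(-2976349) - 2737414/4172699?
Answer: -41875746736309/12419408495951 ≈ -3.3718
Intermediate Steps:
l = 8083077 (l = 3*2694359 = 8083077)
l/(-2976349) - 2737414/4172699 = 8083077/(-2976349) - 2737414/4172699 = 8083077*(-1/2976349) - 2737414*1/4172699 = -8083077/2976349 - 2737414/4172699 = -41875746736309/12419408495951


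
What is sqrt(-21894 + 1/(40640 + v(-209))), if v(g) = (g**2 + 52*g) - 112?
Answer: I*sqrt(13085076274097)/24447 ≈ 147.97*I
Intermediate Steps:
v(g) = -112 + g**2 + 52*g
sqrt(-21894 + 1/(40640 + v(-209))) = sqrt(-21894 + 1/(40640 + (-112 + (-209)**2 + 52*(-209)))) = sqrt(-21894 + 1/(40640 + (-112 + 43681 - 10868))) = sqrt(-21894 + 1/(40640 + 32701)) = sqrt(-21894 + 1/73341) = sqrt(-1605727853/73341) = I*sqrt(13085076274097)/24447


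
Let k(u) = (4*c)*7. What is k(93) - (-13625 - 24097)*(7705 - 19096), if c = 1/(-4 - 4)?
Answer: -859382611/2 ≈ -4.2969e+8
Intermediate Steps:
c = -1/8 (c = 1/(-8) = -1/8 ≈ -0.12500)
k(u) = -7/2 (k(u) = (4*(-1/8))*7 = -1/2*7 = -7/2)
k(93) - (-13625 - 24097)*(7705 - 19096) = -7/2 - (-13625 - 24097)*(7705 - 19096) = -7/2 - (-37722)*(-11391) = -7/2 - 1*429691302 = -7/2 - 429691302 = -859382611/2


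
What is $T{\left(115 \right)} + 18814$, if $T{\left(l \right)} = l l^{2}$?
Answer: $1539689$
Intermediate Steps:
$T{\left(l \right)} = l^{3}$
$T{\left(115 \right)} + 18814 = 115^{3} + 18814 = 1520875 + 18814 = 1539689$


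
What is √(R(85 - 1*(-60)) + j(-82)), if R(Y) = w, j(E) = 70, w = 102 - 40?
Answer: 2*√33 ≈ 11.489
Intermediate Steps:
w = 62
R(Y) = 62
√(R(85 - 1*(-60)) + j(-82)) = √(62 + 70) = √132 = 2*√33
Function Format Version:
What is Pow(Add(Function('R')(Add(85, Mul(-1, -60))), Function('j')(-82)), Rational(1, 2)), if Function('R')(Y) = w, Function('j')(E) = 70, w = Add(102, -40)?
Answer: Mul(2, Pow(33, Rational(1, 2))) ≈ 11.489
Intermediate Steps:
w = 62
Function('R')(Y) = 62
Pow(Add(Function('R')(Add(85, Mul(-1, -60))), Function('j')(-82)), Rational(1, 2)) = Pow(Add(62, 70), Rational(1, 2)) = Pow(132, Rational(1, 2)) = Mul(2, Pow(33, Rational(1, 2)))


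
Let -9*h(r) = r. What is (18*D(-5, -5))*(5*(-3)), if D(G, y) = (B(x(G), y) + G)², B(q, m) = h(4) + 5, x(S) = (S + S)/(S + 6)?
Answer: -160/3 ≈ -53.333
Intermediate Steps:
x(S) = 2*S/(6 + S) (x(S) = (2*S)/(6 + S) = 2*S/(6 + S))
h(r) = -r/9
B(q, m) = 41/9 (B(q, m) = -⅑*4 + 5 = -4/9 + 5 = 41/9)
D(G, y) = (41/9 + G)²
(18*D(-5, -5))*(5*(-3)) = (18*((41 + 9*(-5))²/81))*(5*(-3)) = (18*((41 - 45)²/81))*(-15) = (18*((1/81)*(-4)²))*(-15) = (18*((1/81)*16))*(-15) = (18*(16/81))*(-15) = (32/9)*(-15) = -160/3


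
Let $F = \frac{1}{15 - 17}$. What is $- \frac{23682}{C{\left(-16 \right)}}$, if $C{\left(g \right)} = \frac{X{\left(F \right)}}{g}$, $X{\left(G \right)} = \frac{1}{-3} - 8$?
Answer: $- \frac{1136736}{25} \approx -45469.0$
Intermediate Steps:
$F = - \frac{1}{2}$ ($F = \frac{1}{-2} = - \frac{1}{2} \approx -0.5$)
$X{\left(G \right)} = - \frac{25}{3}$ ($X{\left(G \right)} = - \frac{1}{3} - 8 = - \frac{25}{3}$)
$C{\left(g \right)} = - \frac{25}{3 g}$
$- \frac{23682}{C{\left(-16 \right)}} = - \frac{23682}{\left(- \frac{25}{3}\right) \frac{1}{-16}} = - \frac{23682}{\left(- \frac{25}{3}\right) \left(- \frac{1}{16}\right)} = - \frac{23682}{\frac{25}{48}} = \left(-23682\right) \frac{48}{25} = - \frac{1136736}{25}$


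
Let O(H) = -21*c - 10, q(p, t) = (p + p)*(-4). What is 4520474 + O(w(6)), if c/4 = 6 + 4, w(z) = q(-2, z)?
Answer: 4519624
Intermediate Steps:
q(p, t) = -8*p (q(p, t) = (2*p)*(-4) = -8*p)
w(z) = 16 (w(z) = -8*(-2) = 16)
c = 40 (c = 4*(6 + 4) = 4*10 = 40)
O(H) = -850 (O(H) = -21*40 - 10 = -840 - 10 = -850)
4520474 + O(w(6)) = 4520474 - 850 = 4519624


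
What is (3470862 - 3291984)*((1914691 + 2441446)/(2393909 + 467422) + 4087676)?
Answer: 697397526567158018/953777 ≈ 7.3120e+11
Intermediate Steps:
(3470862 - 3291984)*((1914691 + 2441446)/(2393909 + 467422) + 4087676) = 178878*(4356137/2861331 + 4087676) = 178878*(11696198412893/2861331) = 697397526567158018/953777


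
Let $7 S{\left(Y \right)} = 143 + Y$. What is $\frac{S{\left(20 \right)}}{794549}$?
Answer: $\frac{163}{5561843} \approx 2.9307 \cdot 10^{-5}$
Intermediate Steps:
$S{\left(Y \right)} = \frac{143}{7} + \frac{Y}{7}$ ($S{\left(Y \right)} = \frac{143 + Y}{7} = \frac{143}{7} + \frac{Y}{7}$)
$\frac{S{\left(20 \right)}}{794549} = \frac{\frac{143}{7} + \frac{1}{7} \cdot 20}{794549} = \left(\frac{143}{7} + \frac{20}{7}\right) \frac{1}{794549} = \frac{163}{7} \cdot \frac{1}{794549} = \frac{163}{5561843}$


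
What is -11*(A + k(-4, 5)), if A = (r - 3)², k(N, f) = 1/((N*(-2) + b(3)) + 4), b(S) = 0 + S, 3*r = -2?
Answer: -6688/45 ≈ -148.62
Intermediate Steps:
r = -⅔ (r = (⅓)*(-2) = -⅔ ≈ -0.66667)
b(S) = S
k(N, f) = 1/(7 - 2*N) (k(N, f) = 1/((N*(-2) + 3) + 4) = 1/((-2*N + 3) + 4) = 1/((3 - 2*N) + 4) = 1/(7 - 2*N))
A = 121/9 (A = (-⅔ - 3)² = (-11/3)² = 121/9 ≈ 13.444)
-11*(A + k(-4, 5)) = -11*(121/9 + 1/(7 - 2*(-4))) = -11*(121/9 + 1/(7 + 8)) = -11*(121/9 + 1/15) = -11*608/45 = -6688/45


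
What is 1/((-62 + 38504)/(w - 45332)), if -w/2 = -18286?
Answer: -1460/6407 ≈ -0.22788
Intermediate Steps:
w = 36572 (w = -2*(-18286) = 36572)
1/((-62 + 38504)/(w - 45332)) = 1/((-62 + 38504)/(36572 - 45332)) = 1/(38442/(-8760)) = 1/(38442*(-1/8760)) = 1/(-6407/1460) = -1460/6407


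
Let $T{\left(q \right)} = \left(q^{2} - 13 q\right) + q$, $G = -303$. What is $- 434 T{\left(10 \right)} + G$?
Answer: $8377$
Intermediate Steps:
$T{\left(q \right)} = q^{2} - 12 q$
$- 434 T{\left(10 \right)} + G = - 434 \cdot 10 \left(-12 + 10\right) - 303 = - 434 \cdot 10 \left(-2\right) - 303 = \left(-434\right) \left(-20\right) - 303 = 8680 - 303 = 8377$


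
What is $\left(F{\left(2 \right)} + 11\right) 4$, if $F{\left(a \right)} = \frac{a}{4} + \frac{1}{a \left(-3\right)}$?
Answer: $\frac{136}{3} \approx 45.333$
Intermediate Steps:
$F{\left(a \right)} = - \frac{1}{3 a} + \frac{a}{4}$ ($F{\left(a \right)} = a \frac{1}{4} + \frac{1}{a} \left(- \frac{1}{3}\right) = \frac{a}{4} - \frac{1}{3 a} = - \frac{1}{3 a} + \frac{a}{4}$)
$\left(F{\left(2 \right)} + 11\right) 4 = \left(\left(- \frac{1}{3 \cdot 2} + \frac{1}{4} \cdot 2\right) + 11\right) 4 = \left(\left(\left(- \frac{1}{3}\right) \frac{1}{2} + \frac{1}{2}\right) + 11\right) 4 = \left(\left(- \frac{1}{6} + \frac{1}{2}\right) + 11\right) 4 = \left(\frac{1}{3} + 11\right) 4 = \frac{34}{3} \cdot 4 = \frac{136}{3}$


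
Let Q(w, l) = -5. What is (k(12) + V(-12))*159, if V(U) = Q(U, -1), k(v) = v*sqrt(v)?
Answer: -795 + 3816*sqrt(3) ≈ 5814.5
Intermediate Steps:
k(v) = v**(3/2)
V(U) = -5
(k(12) + V(-12))*159 = (12**(3/2) - 5)*159 = (24*sqrt(3) - 5)*159 = (-5 + 24*sqrt(3))*159 = -795 + 3816*sqrt(3)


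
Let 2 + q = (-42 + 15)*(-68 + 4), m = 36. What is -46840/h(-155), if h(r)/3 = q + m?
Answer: -23420/2643 ≈ -8.8611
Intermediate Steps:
q = 1726 (q = -2 + (-42 + 15)*(-68 + 4) = -2 - 27*(-64) = -2 + 1728 = 1726)
h(r) = 5286 (h(r) = 3*(1726 + 36) = 3*1762 = 5286)
-46840/h(-155) = -46840/5286 = -46840*1/5286 = -23420/2643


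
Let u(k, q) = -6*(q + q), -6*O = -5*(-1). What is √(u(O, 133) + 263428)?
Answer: 2*√65458 ≈ 511.70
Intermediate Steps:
O = -⅚ (O = -(-5)*(-1)/6 = -⅙*5 = -⅚ ≈ -0.83333)
u(k, q) = -12*q
√(u(O, 133) + 263428) = √(-12*133 + 263428) = √(-1596 + 263428) = √261832 = 2*√65458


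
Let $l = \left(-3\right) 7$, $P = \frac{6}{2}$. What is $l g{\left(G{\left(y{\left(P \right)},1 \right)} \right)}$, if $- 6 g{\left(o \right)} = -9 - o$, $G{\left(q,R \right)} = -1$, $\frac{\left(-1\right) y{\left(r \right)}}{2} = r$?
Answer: $-28$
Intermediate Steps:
$P = 3$ ($P = 6 \cdot \frac{1}{2} = 3$)
$y{\left(r \right)} = - 2 r$
$g{\left(o \right)} = \frac{3}{2} + \frac{o}{6}$ ($g{\left(o \right)} = - \frac{-9 - o}{6} = \frac{3}{2} + \frac{o}{6}$)
$l = -21$
$l g{\left(G{\left(y{\left(P \right)},1 \right)} \right)} = - 21 \left(\frac{3}{2} + \frac{1}{6} \left(-1\right)\right) = - 21 \left(\frac{3}{2} - \frac{1}{6}\right) = \left(-21\right) \frac{4}{3} = -28$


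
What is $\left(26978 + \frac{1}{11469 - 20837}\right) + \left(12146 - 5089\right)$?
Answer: $\frac{318839879}{9368} \approx 34035.0$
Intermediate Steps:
$\left(26978 + \frac{1}{11469 - 20837}\right) + \left(12146 - 5089\right) = \left(26978 + \frac{1}{-9368}\right) + \left(12146 - 5089\right) = \left(26978 - \frac{1}{9368}\right) + 7057 = \frac{252729903}{9368} + 7057 = \frac{318839879}{9368}$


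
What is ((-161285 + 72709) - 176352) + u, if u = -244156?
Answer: -509084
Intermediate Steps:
((-161285 + 72709) - 176352) + u = ((-161285 + 72709) - 176352) - 244156 = (-88576 - 176352) - 244156 = -264928 - 244156 = -509084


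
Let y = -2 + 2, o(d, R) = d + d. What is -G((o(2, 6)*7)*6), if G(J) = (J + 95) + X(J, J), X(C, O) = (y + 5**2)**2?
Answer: -888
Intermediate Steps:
o(d, R) = 2*d
y = 0
X(C, O) = 625 (X(C, O) = (0 + 5**2)**2 = (0 + 25)**2 = 25**2 = 625)
G(J) = 720 + J (G(J) = (J + 95) + 625 = (95 + J) + 625 = 720 + J)
-G((o(2, 6)*7)*6) = -(720 + ((2*2)*7)*6) = -(720 + (4*7)*6) = -(720 + 28*6) = -(720 + 168) = -1*888 = -888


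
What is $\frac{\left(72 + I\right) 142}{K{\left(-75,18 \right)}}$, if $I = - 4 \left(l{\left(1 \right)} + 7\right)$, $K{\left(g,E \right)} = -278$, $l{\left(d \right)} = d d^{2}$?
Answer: $- \frac{2840}{139} \approx -20.432$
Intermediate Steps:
$l{\left(d \right)} = d^{3}$
$I = -32$ ($I = - 4 \left(1^{3} + 7\right) = - 4 \left(1 + 7\right) = \left(-4\right) 8 = -32$)
$\frac{\left(72 + I\right) 142}{K{\left(-75,18 \right)}} = \frac{\left(72 - 32\right) 142}{-278} = 40 \cdot 142 \left(- \frac{1}{278}\right) = 5680 \left(- \frac{1}{278}\right) = - \frac{2840}{139}$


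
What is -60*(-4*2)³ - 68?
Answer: 30652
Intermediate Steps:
-60*(-4*2)³ - 68 = -60*(-8)³ - 68 = -60*(-512) - 68 = 30720 - 68 = 30652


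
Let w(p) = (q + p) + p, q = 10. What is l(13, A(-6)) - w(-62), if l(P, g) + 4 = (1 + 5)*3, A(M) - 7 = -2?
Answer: 128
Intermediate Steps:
A(M) = 5 (A(M) = 7 - 2 = 5)
l(P, g) = 14 (l(P, g) = -4 + (1 + 5)*3 = -4 + 6*3 = -4 + 18 = 14)
w(p) = 10 + 2*p (w(p) = (10 + p) + p = 10 + 2*p)
l(13, A(-6)) - w(-62) = 14 - (10 + 2*(-62)) = 14 - (10 - 124) = 14 - 1*(-114) = 14 + 114 = 128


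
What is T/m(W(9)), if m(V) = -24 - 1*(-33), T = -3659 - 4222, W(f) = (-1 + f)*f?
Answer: -2627/3 ≈ -875.67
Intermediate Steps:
W(f) = f*(-1 + f)
T = -7881
m(V) = 9 (m(V) = -24 + 33 = 9)
T/m(W(9)) = -7881/9 = -7881*⅑ = -2627/3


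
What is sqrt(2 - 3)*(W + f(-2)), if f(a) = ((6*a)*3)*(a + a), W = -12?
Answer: 132*I ≈ 132.0*I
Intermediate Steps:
f(a) = 36*a**2 (f(a) = (18*a)*(2*a) = 36*a**2)
sqrt(2 - 3)*(W + f(-2)) = sqrt(2 - 3)*(-12 + 36*(-2)**2) = sqrt(-1)*(-12 + 36*4) = I*(-12 + 144) = I*132 = 132*I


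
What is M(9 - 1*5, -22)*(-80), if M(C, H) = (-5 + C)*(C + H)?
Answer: -1440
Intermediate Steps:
M(9 - 1*5, -22)*(-80) = ((9 - 1*5)² - 5*(9 - 1*5) - 5*(-22) + (9 - 1*5)*(-22))*(-80) = ((9 - 5)² - 5*(9 - 5) + 110 + (9 - 5)*(-22))*(-80) = (4² - 5*4 + 110 + 4*(-22))*(-80) = (16 - 20 + 110 - 88)*(-80) = 18*(-80) = -1440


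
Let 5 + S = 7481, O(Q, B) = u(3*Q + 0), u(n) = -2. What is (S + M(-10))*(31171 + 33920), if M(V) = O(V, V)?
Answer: 486490134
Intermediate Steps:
O(Q, B) = -2
S = 7476 (S = -5 + 7481 = 7476)
M(V) = -2
(S + M(-10))*(31171 + 33920) = (7476 - 2)*(31171 + 33920) = 7474*65091 = 486490134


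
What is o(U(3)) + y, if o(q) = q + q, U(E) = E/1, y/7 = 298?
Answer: 2092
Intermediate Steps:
y = 2086 (y = 7*298 = 2086)
U(E) = E (U(E) = E*1 = E)
o(q) = 2*q
o(U(3)) + y = 2*3 + 2086 = 6 + 2086 = 2092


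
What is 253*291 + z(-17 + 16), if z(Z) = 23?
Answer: 73646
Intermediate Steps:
253*291 + z(-17 + 16) = 253*291 + 23 = 73623 + 23 = 73646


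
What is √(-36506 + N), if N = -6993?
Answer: I*√43499 ≈ 208.56*I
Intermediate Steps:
√(-36506 + N) = √(-36506 - 6993) = √(-43499) = I*√43499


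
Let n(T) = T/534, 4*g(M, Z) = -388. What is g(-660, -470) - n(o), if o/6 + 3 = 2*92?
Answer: -8814/89 ≈ -99.034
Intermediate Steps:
g(M, Z) = -97 (g(M, Z) = (¼)*(-388) = -97)
o = 1086 (o = -18 + 6*(2*92) = -18 + 6*184 = -18 + 1104 = 1086)
n(T) = T/534 (n(T) = T*(1/534) = T/534)
g(-660, -470) - n(o) = -97 - 1086/534 = -97 - 1*181/89 = -97 - 181/89 = -8814/89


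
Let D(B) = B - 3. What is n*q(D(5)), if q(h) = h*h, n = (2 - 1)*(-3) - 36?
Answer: -156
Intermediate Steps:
D(B) = -3 + B
n = -39 (n = 1*(-3) - 36 = -3 - 36 = -39)
q(h) = h**2
n*q(D(5)) = -39*(-3 + 5)**2 = -39*2**2 = -39*4 = -156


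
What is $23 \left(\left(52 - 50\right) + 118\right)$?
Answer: $2760$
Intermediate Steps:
$23 \left(\left(52 - 50\right) + 118\right) = 23 \left(2 + 118\right) = 23 \cdot 120 = 2760$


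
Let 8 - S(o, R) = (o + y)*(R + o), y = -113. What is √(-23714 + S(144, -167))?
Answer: I*√22993 ≈ 151.63*I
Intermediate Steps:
S(o, R) = 8 - (-113 + o)*(R + o) (S(o, R) = 8 - (o - 113)*(R + o) = 8 - (-113 + o)*(R + o))
√(-23714 + S(144, -167)) = √(-23714 + (8 - 1*144² + 113*(-167) + 113*144 - 1*(-167)*144)) = √(-23714 + (8 - 1*20736 - 18871 + 16272 + 24048)) = √(-23714 + (8 - 20736 - 18871 + 16272 + 24048)) = √(-23714 + 721) = √(-22993) = I*√22993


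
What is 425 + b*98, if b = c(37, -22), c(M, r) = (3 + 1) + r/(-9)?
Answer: 9509/9 ≈ 1056.6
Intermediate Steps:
c(M, r) = 4 - r/9 (c(M, r) = 4 + r*(-⅑) = 4 - r/9)
b = 58/9 (b = 4 - ⅑*(-22) = 4 + 22/9 = 58/9 ≈ 6.4444)
425 + b*98 = 425 + (58/9)*98 = 425 + 5684/9 = 9509/9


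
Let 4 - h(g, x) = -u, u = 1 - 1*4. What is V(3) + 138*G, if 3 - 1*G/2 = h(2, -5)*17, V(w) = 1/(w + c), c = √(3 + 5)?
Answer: -3861 - 2*√2 ≈ -3863.8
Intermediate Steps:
c = 2*√2 (c = √8 = 2*√2 ≈ 2.8284)
u = -3 (u = 1 - 4 = -3)
h(g, x) = 1 (h(g, x) = 4 - (-1)*(-3) = 4 - 1*3 = 4 - 3 = 1)
V(w) = 1/(w + 2*√2)
G = -28 (G = 6 - 2*17 = 6 - 34 = -28)
V(3) + 138*G = 1/(3 + 2*√2) + 138*(-28) = 1/(3 + 2*√2) - 3864 = -3864 + 1/(3 + 2*√2)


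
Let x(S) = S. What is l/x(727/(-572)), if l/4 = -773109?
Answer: 1768873392/727 ≈ 2.4331e+6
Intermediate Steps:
l = -3092436 (l = 4*(-773109) = -3092436)
l/x(727/(-572)) = -3092436/(727/(-572)) = -3092436/(727*(-1/572)) = -3092436/(-727/572) = -3092436*(-572/727) = 1768873392/727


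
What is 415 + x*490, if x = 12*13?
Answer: 76855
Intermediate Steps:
x = 156
415 + x*490 = 415 + 156*490 = 415 + 76440 = 76855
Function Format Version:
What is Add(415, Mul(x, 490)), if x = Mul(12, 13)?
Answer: 76855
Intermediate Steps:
x = 156
Add(415, Mul(x, 490)) = Add(415, Mul(156, 490)) = Add(415, 76440) = 76855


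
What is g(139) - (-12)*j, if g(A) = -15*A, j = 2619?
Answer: 29343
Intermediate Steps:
g(139) - (-12)*j = -15*139 - (-12)*2619 = -2085 - 1*(-31428) = -2085 + 31428 = 29343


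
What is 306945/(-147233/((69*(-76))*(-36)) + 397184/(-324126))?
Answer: -1043439111974160/6816890423 ≈ -1.5307e+5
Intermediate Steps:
306945/(-147233/((69*(-76))*(-36)) + 397184/(-324126)) = 306945/(-147233/((-5244*(-36))) + 397184*(-1/324126)) = 306945/(-147233/188784 - 198592/162063) = 306945/(-6816890423/3399433488) = 306945*(-3399433488/6816890423) = -1043439111974160/6816890423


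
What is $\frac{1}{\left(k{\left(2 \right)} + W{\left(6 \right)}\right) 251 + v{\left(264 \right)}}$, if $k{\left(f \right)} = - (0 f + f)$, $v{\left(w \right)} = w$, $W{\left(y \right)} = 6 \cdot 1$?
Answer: $\frac{1}{1268} \approx 0.00078864$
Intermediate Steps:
$W{\left(y \right)} = 6$
$k{\left(f \right)} = - f$ ($k{\left(f \right)} = - (0 + f) = - f$)
$\frac{1}{\left(k{\left(2 \right)} + W{\left(6 \right)}\right) 251 + v{\left(264 \right)}} = \frac{1}{\left(\left(-1\right) 2 + 6\right) 251 + 264} = \frac{1}{\left(-2 + 6\right) 251 + 264} = \frac{1}{4 \cdot 251 + 264} = \frac{1}{1004 + 264} = \frac{1}{1268}$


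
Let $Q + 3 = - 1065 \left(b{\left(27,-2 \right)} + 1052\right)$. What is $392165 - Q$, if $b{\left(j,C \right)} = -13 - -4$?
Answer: $1502963$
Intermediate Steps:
$b{\left(j,C \right)} = -9$ ($b{\left(j,C \right)} = -13 + 4 = -9$)
$Q = -1110798$ ($Q = -3 - 1065 \left(-9 + 1052\right) = -3 - 1110795 = -1110798$)
$392165 - Q = 392165 - -1110798 = 392165 + 1110798 = 1502963$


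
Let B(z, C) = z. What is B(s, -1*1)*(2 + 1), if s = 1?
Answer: 3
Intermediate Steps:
B(s, -1*1)*(2 + 1) = 1*(2 + 1) = 1*3 = 3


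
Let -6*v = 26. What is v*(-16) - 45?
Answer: 73/3 ≈ 24.333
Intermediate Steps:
v = -13/3 (v = -⅙*26 = -13/3 ≈ -4.3333)
v*(-16) - 45 = -13/3*(-16) - 45 = 208/3 - 45 = 73/3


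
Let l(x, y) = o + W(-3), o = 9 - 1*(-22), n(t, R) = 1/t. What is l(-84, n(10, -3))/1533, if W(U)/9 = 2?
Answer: 7/219 ≈ 0.031963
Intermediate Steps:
W(U) = 18 (W(U) = 9*2 = 18)
o = 31 (o = 9 + 22 = 31)
l(x, y) = 49 (l(x, y) = 31 + 18 = 49)
l(-84, n(10, -3))/1533 = 49/1533 = 49*(1/1533) = 7/219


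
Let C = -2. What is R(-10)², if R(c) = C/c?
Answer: 1/25 ≈ 0.040000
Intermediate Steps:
R(c) = -2/c
R(-10)² = (-2/(-10))² = (-2*(-⅒))² = (⅕)² = 1/25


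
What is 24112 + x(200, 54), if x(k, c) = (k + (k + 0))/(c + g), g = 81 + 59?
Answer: 2339064/97 ≈ 24114.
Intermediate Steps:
g = 140
x(k, c) = 2*k/(140 + c) (x(k, c) = (k + (k + 0))/(c + 140) = (k + k)/(140 + c) = (2*k)/(140 + c) = 2*k/(140 + c))
24112 + x(200, 54) = 24112 + 2*200/(140 + 54) = 24112 + 2*200/194 = 24112 + 2*200*(1/194) = 24112 + 200/97 = 2339064/97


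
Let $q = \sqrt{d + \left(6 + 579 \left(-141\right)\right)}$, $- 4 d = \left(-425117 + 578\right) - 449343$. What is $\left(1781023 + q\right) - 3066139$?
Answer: $-1285116 + \frac{5 \sqrt{21894}}{2} \approx -1.2847 \cdot 10^{6}$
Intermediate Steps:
$d = \frac{436941}{2}$ ($d = - \frac{\left(-425117 + 578\right) - 449343}{4} = - \frac{-424539 - 449343}{4} = \left(- \frac{1}{4}\right) \left(-873882\right) = \frac{436941}{2} \approx 2.1847 \cdot 10^{5}$)
$q = \frac{5 \sqrt{21894}}{2}$ ($q = \sqrt{\frac{436941}{2} + \left(6 + 579 \left(-141\right)\right)} = \sqrt{\frac{436941}{2} + \left(6 - 81639\right)} = \sqrt{\frac{436941}{2} - 81633} = \sqrt{\frac{273675}{2}} = \frac{5 \sqrt{21894}}{2} \approx 369.92$)
$\left(1781023 + q\right) - 3066139 = \left(1781023 + \frac{5 \sqrt{21894}}{2}\right) - 3066139 = -1285116 + \frac{5 \sqrt{21894}}{2}$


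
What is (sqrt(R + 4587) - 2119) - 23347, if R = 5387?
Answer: -25466 + sqrt(9974) ≈ -25366.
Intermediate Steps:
(sqrt(R + 4587) - 2119) - 23347 = (sqrt(5387 + 4587) - 2119) - 23347 = (sqrt(9974) - 2119) - 23347 = (-2119 + sqrt(9974)) - 23347 = -25466 + sqrt(9974)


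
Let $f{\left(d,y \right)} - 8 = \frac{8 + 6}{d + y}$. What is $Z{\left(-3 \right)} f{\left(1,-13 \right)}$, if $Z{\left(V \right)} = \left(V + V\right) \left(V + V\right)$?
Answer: $246$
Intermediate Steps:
$f{\left(d,y \right)} = 8 + \frac{14}{d + y}$ ($f{\left(d,y \right)} = 8 + \frac{8 + 6}{d + y} = 8 + \frac{14}{d + y}$)
$Z{\left(V \right)} = 4 V^{2}$ ($Z{\left(V \right)} = 2 V 2 V = 4 V^{2}$)
$Z{\left(-3 \right)} f{\left(1,-13 \right)} = 4 \left(-3\right)^{2} \frac{2 \left(7 + 4 \cdot 1 + 4 \left(-13\right)\right)}{1 - 13} = 4 \cdot 9 \frac{2 \left(7 + 4 - 52\right)}{-12} = 36 \cdot 2 \left(- \frac{1}{12}\right) \left(-41\right) = 36 \cdot \frac{41}{6} = 246$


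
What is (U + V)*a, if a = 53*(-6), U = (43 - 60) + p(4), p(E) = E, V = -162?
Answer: 55650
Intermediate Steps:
U = -13 (U = (43 - 60) + 4 = -17 + 4 = -13)
a = -318
(U + V)*a = (-13 - 162)*(-318) = -175*(-318) = 55650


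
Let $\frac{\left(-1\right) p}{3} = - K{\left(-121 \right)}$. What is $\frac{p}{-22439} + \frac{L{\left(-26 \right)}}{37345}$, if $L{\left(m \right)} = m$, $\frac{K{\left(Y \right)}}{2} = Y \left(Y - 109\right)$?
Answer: $- \frac{6236451514}{837984455} \approx -7.4422$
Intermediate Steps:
$K{\left(Y \right)} = 2 Y \left(-109 + Y\right)$ ($K{\left(Y \right)} = 2 Y \left(Y - 109\right) = 2 Y \left(-109 + Y\right)$)
$p = 166980$ ($p = - 3 \left(- 2 \left(-121\right) \left(-109 - 121\right)\right) = - 3 \left(- 2 \left(-121\right) \left(-230\right)\right) = - 3 \left(\left(-1\right) 55660\right) = \left(-3\right) \left(-55660\right) = 166980$)
$\frac{p}{-22439} + \frac{L{\left(-26 \right)}}{37345} = \frac{166980}{-22439} - \frac{26}{37345} = 166980 \left(- \frac{1}{22439}\right) - \frac{26}{37345} = - \frac{166980}{22439} - \frac{26}{37345} = - \frac{6236451514}{837984455}$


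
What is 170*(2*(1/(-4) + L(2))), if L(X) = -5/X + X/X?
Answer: -595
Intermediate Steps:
L(X) = 1 - 5/X (L(X) = -5/X + 1 = 1 - 5/X)
170*(2*(1/(-4) + L(2))) = 170*(2*(1/(-4) + (-5 + 2)/2)) = 170*(2*(-1/4 + (1/2)*(-3))) = 170*(2*(-1/4 - 3/2)) = 170*(2*(-7/4)) = 170*(-7/2) = -595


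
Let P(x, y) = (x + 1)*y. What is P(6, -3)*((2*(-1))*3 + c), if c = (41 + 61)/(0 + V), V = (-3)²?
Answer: -112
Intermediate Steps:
V = 9
P(x, y) = y*(1 + x) (P(x, y) = (1 + x)*y = y*(1 + x))
c = 34/3 (c = (41 + 61)/(0 + 9) = 102/9 = 102*(⅑) = 34/3 ≈ 11.333)
P(6, -3)*((2*(-1))*3 + c) = (-3*(1 + 6))*((2*(-1))*3 + 34/3) = (-3*7)*(-2*3 + 34/3) = -21*(-6 + 34/3) = -21*16/3 = -112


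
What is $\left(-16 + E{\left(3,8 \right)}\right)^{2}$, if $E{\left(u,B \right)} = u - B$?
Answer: $441$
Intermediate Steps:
$\left(-16 + E{\left(3,8 \right)}\right)^{2} = \left(-16 + \left(3 - 8\right)\right)^{2} = \left(-16 - 5\right)^{2} = \left(-21\right)^{2} = 441$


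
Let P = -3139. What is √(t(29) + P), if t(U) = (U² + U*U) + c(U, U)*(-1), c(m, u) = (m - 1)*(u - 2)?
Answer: I*√2213 ≈ 47.043*I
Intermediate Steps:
c(m, u) = (-1 + m)*(-2 + u)
t(U) = -2 + U² + 3*U (t(U) = (U² + U*U) + (2 - U - 2*U + U*U)*(-1) = (U² + U²) + (2 - U - 2*U + U²)*(-1) = 2*U² + (2 + U² - 3*U)*(-1) = 2*U² + (-2 - U² + 3*U) = -2 + U² + 3*U)
√(t(29) + P) = √((-2 + 29² + 3*29) - 3139) = √((-2 + 841 + 87) - 3139) = √(926 - 3139) = √(-2213) = I*√2213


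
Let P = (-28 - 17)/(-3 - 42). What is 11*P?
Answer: 11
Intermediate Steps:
P = 1 (P = -45/(-45) = -45*(-1/45) = 1)
11*P = 11*1 = 11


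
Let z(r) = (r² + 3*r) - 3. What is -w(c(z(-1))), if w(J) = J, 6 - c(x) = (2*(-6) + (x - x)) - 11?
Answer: -29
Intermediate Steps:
z(r) = -3 + r² + 3*r
c(x) = 29 (c(x) = 6 - ((2*(-6) + (x - x)) - 11) = 6 - ((-12 + 0) - 11) = 6 - (-12 - 11) = 6 - 1*(-23) = 6 + 23 = 29)
-w(c(z(-1))) = -1*29 = -29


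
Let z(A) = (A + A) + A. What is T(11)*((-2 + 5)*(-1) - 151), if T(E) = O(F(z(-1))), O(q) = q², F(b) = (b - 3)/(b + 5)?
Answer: -1386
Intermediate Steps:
z(A) = 3*A (z(A) = 2*A + A = 3*A)
F(b) = (-3 + b)/(5 + b)
T(E) = 9 (T(E) = ((-3 + 3*(-1))/(5 + 3*(-1)))² = ((-3 - 3)/(5 - 3))² = (-6/2)² = ((½)*(-6))² = (-3)² = 9)
T(11)*((-2 + 5)*(-1) - 151) = 9*((-2 + 5)*(-1) - 151) = 9*(3*(-1) - 151) = 9*(-3 - 151) = 9*(-154) = -1386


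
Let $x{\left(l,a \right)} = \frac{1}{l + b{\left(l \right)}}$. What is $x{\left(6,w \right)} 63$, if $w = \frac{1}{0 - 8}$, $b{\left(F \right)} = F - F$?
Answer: $\frac{21}{2} \approx 10.5$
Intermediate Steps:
$b{\left(F \right)} = 0$
$w = - \frac{1}{8}$ ($w = \frac{1}{-8} = - \frac{1}{8} \approx -0.125$)
$x{\left(l,a \right)} = \frac{1}{l}$ ($x{\left(l,a \right)} = \frac{1}{l + 0} = \frac{1}{l}$)
$x{\left(6,w \right)} 63 = \frac{1}{6} \cdot 63 = \frac{21}{2}$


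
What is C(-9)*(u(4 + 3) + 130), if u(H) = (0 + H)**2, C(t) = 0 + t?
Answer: -1611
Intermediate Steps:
C(t) = t
u(H) = H**2
C(-9)*(u(4 + 3) + 130) = -9*((4 + 3)**2 + 130) = -9*(7**2 + 130) = -9*(49 + 130) = -9*179 = -1611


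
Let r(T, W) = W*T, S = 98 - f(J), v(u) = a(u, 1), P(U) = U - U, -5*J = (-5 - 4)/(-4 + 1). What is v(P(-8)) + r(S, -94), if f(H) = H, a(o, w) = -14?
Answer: -46412/5 ≈ -9282.4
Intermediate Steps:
J = -⅗ (J = -(-5 - 4)/(5*(-4 + 1)) = -(-9)/(5*(-3)) = -(-9)*(-1)/(5*3) = -⅕*3 = -⅗ ≈ -0.60000)
P(U) = 0
v(u) = -14
S = 493/5 (S = 98 - 1*(-⅗) = 98 + ⅗ = 493/5 ≈ 98.600)
r(T, W) = T*W
v(P(-8)) + r(S, -94) = -14 + (493/5)*(-94) = -14 - 46342/5 = -46412/5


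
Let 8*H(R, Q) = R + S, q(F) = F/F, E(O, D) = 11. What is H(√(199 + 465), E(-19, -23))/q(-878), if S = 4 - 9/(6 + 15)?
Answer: 25/56 + √166/4 ≈ 3.6675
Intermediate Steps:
S = 25/7 (S = 4 - 9/21 = 4 - 9*1/21 = 4 - 3/7 = 25/7 ≈ 3.5714)
q(F) = 1
H(R, Q) = 25/56 + R/8 (H(R, Q) = (R + 25/7)/8 = (25/7 + R)/8 = 25/56 + R/8)
H(√(199 + 465), E(-19, -23))/q(-878) = (25/56 + √(199 + 465)/8)/1 = (25/56 + √664/8)*1 = (25/56 + (2*√166)/8)*1 = (25/56 + √166/4)*1 = 25/56 + √166/4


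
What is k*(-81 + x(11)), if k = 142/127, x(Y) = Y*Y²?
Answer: 177500/127 ≈ 1397.6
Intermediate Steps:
x(Y) = Y³
k = 142/127 (k = 142*(1/127) = 142/127 ≈ 1.1181)
k*(-81 + x(11)) = 142*(-81 + 11³)/127 = 142*(-81 + 1331)/127 = (142/127)*1250 = 177500/127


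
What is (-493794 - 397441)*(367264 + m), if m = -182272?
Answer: -164871345120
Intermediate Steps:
(-493794 - 397441)*(367264 + m) = (-493794 - 397441)*(367264 - 182272) = -891235*184992 = -164871345120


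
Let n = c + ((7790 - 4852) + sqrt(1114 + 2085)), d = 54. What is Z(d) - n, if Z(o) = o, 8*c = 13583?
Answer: -36655/8 - sqrt(3199) ≈ -4638.4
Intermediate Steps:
c = 13583/8 (c = (1/8)*13583 = 13583/8 ≈ 1697.9)
n = 37087/8 + sqrt(3199) (n = 13583/8 + ((7790 - 4852) + sqrt(1114 + 2085)) = 13583/8 + (2938 + sqrt(3199)) = 37087/8 + sqrt(3199) ≈ 4692.4)
Z(d) - n = 54 - (37087/8 + sqrt(3199)) = 54 + (-37087/8 - sqrt(3199)) = -36655/8 - sqrt(3199)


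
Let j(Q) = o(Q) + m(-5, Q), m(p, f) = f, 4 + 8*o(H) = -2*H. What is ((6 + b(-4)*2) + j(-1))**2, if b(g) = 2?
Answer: 1225/16 ≈ 76.563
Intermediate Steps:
o(H) = -1/2 - H/4 (o(H) = -1/2 + (-2*H)/8 = -1/2 - H/4)
j(Q) = -1/2 + 3*Q/4 (j(Q) = (-1/2 - Q/4) + Q = -1/2 + 3*Q/4)
((6 + b(-4)*2) + j(-1))**2 = ((6 + 2*2) + (-1/2 + (3/4)*(-1)))**2 = ((6 + 4) + (-1/2 - 3/4))**2 = (10 - 5/4)**2 = (35/4)**2 = 1225/16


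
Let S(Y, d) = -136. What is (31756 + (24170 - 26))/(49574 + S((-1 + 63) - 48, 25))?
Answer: 27950/24719 ≈ 1.1307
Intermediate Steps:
(31756 + (24170 - 26))/(49574 + S((-1 + 63) - 48, 25)) = (31756 + (24170 - 26))/(49574 - 136) = (31756 + 24144)/49438 = 55900*(1/49438) = 27950/24719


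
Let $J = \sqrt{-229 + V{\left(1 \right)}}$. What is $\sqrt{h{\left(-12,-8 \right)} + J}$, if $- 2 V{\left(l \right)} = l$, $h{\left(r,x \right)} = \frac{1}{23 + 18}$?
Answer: $\frac{\sqrt{164 + 10086 i \sqrt{102}}}{82} \approx 2.7544 + 2.75 i$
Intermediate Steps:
$h{\left(r,x \right)} = \frac{1}{41}$
$V{\left(l \right)} = - \frac{l}{2}$
$J = \frac{3 i \sqrt{102}}{2}$ ($J = \sqrt{-229 - \frac{1}{2}} = \sqrt{- \frac{459}{2}} = \frac{3 i \sqrt{102}}{2} \approx 15.149 i$)
$\sqrt{h{\left(-12,-8 \right)} + J} = \sqrt{\frac{1}{41} + \frac{3 i \sqrt{102}}{2}}$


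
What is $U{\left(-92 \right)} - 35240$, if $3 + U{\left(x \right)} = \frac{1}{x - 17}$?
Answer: $- \frac{3841488}{109} \approx -35243.0$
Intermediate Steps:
$U{\left(x \right)} = -3 + \frac{1}{-17 + x}$ ($U{\left(x \right)} = -3 + \frac{1}{x - 17} = -3 + \frac{1}{-17 + x}$)
$U{\left(-92 \right)} - 35240 = \frac{52 - -276}{-17 - 92} - 35240 = \frac{52 + 276}{-109} - 35240 = \left(- \frac{1}{109}\right) 328 - 35240 = - \frac{328}{109} - 35240 = - \frac{3841488}{109}$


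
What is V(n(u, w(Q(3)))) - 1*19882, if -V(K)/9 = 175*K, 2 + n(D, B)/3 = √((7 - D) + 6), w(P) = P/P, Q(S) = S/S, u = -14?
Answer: -10432 - 14175*√3 ≈ -34984.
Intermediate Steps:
Q(S) = 1
w(P) = 1
n(D, B) = -6 + 3*√(13 - D) (n(D, B) = -6 + 3*√((7 - D) + 6) = -6 + 3*√(13 - D))
V(K) = -1575*K
V(n(u, w(Q(3)))) - 1*19882 = -1575*(-6 + 3*√(13 - 1*(-14))) - 1*19882 = -1575*(-6 + 3*√(13 + 14)) - 19882 = -1575*(-6 + 3*√27) - 19882 = -1575*(-6 + 3*(3*√3)) - 19882 = -1575*(-6 + 9*√3) - 19882 = (9450 - 14175*√3) - 19882 = -10432 - 14175*√3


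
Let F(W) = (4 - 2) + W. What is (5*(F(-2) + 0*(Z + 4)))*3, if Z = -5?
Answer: 0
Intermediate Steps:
F(W) = 2 + W
(5*(F(-2) + 0*(Z + 4)))*3 = (5*((2 - 2) + 0*(-5 + 4)))*3 = (5*(0 + 0*(-1)))*3 = (5*(0 + 0))*3 = (5*0)*3 = 0*3 = 0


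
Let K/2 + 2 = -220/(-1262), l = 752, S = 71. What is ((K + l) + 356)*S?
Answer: 49475924/631 ≈ 78409.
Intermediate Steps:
K = -2304/631 (K = -4 + 2*(-220/(-1262)) = -4 + 2*(-220*(-1/1262)) = -4 + 2*(110/631) = -4 + 220/631 = -2304/631 ≈ -3.6513)
((K + l) + 356)*S = ((-2304/631 + 752) + 356)*71 = (472208/631 + 356)*71 = (696844/631)*71 = 49475924/631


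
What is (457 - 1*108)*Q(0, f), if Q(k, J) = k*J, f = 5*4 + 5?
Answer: 0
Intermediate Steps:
f = 25 (f = 20 + 5 = 25)
Q(k, J) = J*k
(457 - 1*108)*Q(0, f) = (457 - 1*108)*(25*0) = (457 - 108)*0 = 349*0 = 0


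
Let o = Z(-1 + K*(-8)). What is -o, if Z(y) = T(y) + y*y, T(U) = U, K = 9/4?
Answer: -342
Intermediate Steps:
K = 9/4 (K = 9*(¼) = 9/4 ≈ 2.2500)
Z(y) = y + y² (Z(y) = y + y*y = y + y²)
o = 342 (o = (-1 + (9/4)*(-8))*(1 + (-1 + (9/4)*(-8))) = (-1 - 18)*(1 + (-1 - 18)) = -19*(1 - 19) = -19*(-18) = 342)
-o = -1*342 = -342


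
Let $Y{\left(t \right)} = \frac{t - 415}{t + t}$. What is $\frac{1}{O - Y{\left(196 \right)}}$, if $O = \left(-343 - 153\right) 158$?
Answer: $- \frac{392}{30720037} \approx -1.276 \cdot 10^{-5}$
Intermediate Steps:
$O = -78368$ ($O = \left(-496\right) 158 = -78368$)
$Y{\left(t \right)} = \frac{-415 + t}{2 t}$
$\frac{1}{O - Y{\left(196 \right)}} = \frac{1}{-78368 - \frac{-415 + 196}{2 \cdot 196}} = \frac{1}{-78368 - \frac{1}{2} \cdot \frac{1}{196} \left(-219\right)} = \frac{1}{-78368 - - \frac{219}{392}} = \frac{1}{-78368 + \frac{219}{392}} = \frac{1}{- \frac{30720037}{392}} = - \frac{392}{30720037}$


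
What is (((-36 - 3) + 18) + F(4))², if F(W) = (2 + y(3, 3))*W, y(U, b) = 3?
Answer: 1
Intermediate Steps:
F(W) = 5*W (F(W) = (2 + 3)*W = 5*W)
(((-36 - 3) + 18) + F(4))² = (((-36 - 3) + 18) + 5*4)² = ((-39 + 18) + 20)² = (-21 + 20)² = (-1)² = 1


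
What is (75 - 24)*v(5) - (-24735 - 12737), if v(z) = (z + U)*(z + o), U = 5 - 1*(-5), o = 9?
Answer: 48182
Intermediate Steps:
U = 10 (U = 5 + 5 = 10)
v(z) = (9 + z)*(10 + z) (v(z) = (z + 10)*(z + 9) = (10 + z)*(9 + z) = (9 + z)*(10 + z))
(75 - 24)*v(5) - (-24735 - 12737) = (75 - 24)*(90 + 5² + 19*5) - (-24735 - 12737) = 51*(90 + 25 + 95) - 1*(-37472) = 51*210 + 37472 = 10710 + 37472 = 48182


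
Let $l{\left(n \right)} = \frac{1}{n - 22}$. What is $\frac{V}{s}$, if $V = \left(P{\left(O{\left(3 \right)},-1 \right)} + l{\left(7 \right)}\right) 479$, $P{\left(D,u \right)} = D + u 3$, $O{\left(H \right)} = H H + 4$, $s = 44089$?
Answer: $\frac{71371}{661335} \approx 0.10792$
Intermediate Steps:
$l{\left(n \right)} = \frac{1}{-22 + n}$
$O{\left(H \right)} = 4 + H^{2}$ ($O{\left(H \right)} = H^{2} + 4 = 4 + H^{2}$)
$P{\left(D,u \right)} = D + 3 u$
$V = \frac{71371}{15}$ ($V = \left(\left(\left(4 + 3^{2}\right) + 3 \left(-1\right)\right) + \frac{1}{-22 + 7}\right) 479 = \left(\left(\left(4 + 9\right) - 3\right) + \frac{1}{-15}\right) 479 = \left(\left(13 - 3\right) - \frac{1}{15}\right) 479 = \left(10 - \frac{1}{15}\right) 479 = \frac{149}{15} \cdot 479 = \frac{71371}{15} \approx 4758.1$)
$\frac{V}{s} = \frac{71371}{15 \cdot 44089} = \frac{71371}{15} \cdot \frac{1}{44089} = \frac{71371}{661335}$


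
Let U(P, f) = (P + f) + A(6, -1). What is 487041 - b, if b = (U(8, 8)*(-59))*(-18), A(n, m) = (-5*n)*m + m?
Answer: 439251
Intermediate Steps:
A(n, m) = m - 5*m*n (A(n, m) = -5*m*n + m = m - 5*m*n)
U(P, f) = 29 + P + f (U(P, f) = (P + f) - (1 - 5*6) = (P + f) - (1 - 30) = (P + f) - 1*(-29) = (P + f) + 29 = 29 + P + f)
b = 47790 (b = ((29 + 8 + 8)*(-59))*(-18) = (45*(-59))*(-18) = -2655*(-18) = 47790)
487041 - b = 487041 - 1*47790 = 487041 - 47790 = 439251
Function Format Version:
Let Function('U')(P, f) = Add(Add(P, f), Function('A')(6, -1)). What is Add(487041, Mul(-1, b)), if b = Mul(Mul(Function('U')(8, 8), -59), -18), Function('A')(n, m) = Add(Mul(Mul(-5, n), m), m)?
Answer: 439251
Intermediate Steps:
Function('A')(n, m) = Add(m, Mul(-5, m, n)) (Function('A')(n, m) = Add(Mul(-5, m, n), m) = Add(m, Mul(-5, m, n)))
Function('U')(P, f) = Add(29, P, f) (Function('U')(P, f) = Add(Add(P, f), Mul(-1, Add(1, Mul(-5, 6)))) = Add(Add(P, f), Mul(-1, Add(1, -30))) = Add(Add(P, f), Mul(-1, -29)) = Add(Add(P, f), 29) = Add(29, P, f))
b = 47790 (b = Mul(Mul(Add(29, 8, 8), -59), -18) = Mul(Mul(45, -59), -18) = Mul(-2655, -18) = 47790)
Add(487041, Mul(-1, b)) = Add(487041, Mul(-1, 47790)) = Add(487041, -47790) = 439251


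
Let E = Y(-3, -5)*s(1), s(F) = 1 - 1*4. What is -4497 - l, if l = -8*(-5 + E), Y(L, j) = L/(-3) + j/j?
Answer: -4585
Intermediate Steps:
Y(L, j) = 1 - L/3 (Y(L, j) = L*(-⅓) + 1 = -L/3 + 1 = 1 - L/3)
s(F) = -3 (s(F) = 1 - 4 = -3)
E = -6 (E = (1 - ⅓*(-3))*(-3) = (1 + 1)*(-3) = 2*(-3) = -6)
l = 88 (l = -8*(-5 - 6) = -8*(-11) = 88)
-4497 - l = -4497 - 1*88 = -4497 - 88 = -4585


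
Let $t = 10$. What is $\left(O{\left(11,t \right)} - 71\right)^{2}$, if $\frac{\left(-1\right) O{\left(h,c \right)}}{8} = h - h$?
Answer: $5041$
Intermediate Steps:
$O{\left(h,c \right)} = 0$ ($O{\left(h,c \right)} = - 8 \left(h - h\right) = \left(-8\right) 0 = 0$)
$\left(O{\left(11,t \right)} - 71\right)^{2} = \left(0 - 71\right)^{2} = \left(-71\right)^{2} = 5041$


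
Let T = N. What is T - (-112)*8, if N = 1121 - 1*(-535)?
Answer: 2552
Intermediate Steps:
N = 1656 (N = 1121 + 535 = 1656)
T = 1656
T - (-112)*8 = 1656 - (-112)*8 = 1656 - 1*(-896) = 1656 + 896 = 2552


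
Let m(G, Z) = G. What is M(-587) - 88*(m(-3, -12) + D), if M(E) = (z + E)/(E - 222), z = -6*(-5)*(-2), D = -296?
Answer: 21287055/809 ≈ 26313.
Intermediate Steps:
z = -60 (z = 30*(-2) = -60)
M(E) = (-60 + E)/(-222 + E) (M(E) = (-60 + E)/(E - 222) = (-60 + E)/(-222 + E))
M(-587) - 88*(m(-3, -12) + D) = (-60 - 587)/(-222 - 587) - 88*(-3 - 296) = -647/(-809) - 88*(-299) = -1/809*(-647) - 1*(-26312) = 647/809 + 26312 = 21287055/809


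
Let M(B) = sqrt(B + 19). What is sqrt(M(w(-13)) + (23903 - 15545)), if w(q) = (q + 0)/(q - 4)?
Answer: sqrt(2415462 + 68*sqrt(357))/17 ≈ 91.446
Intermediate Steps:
w(q) = q/(-4 + q)
M(B) = sqrt(19 + B)
sqrt(M(w(-13)) + (23903 - 15545)) = sqrt(sqrt(19 - 13/(-4 - 13)) + (23903 - 15545)) = sqrt(sqrt(19 - 13/(-17)) + 8358) = sqrt(sqrt(19 - 13*(-1/17)) + 8358) = sqrt(sqrt(19 + 13/17) + 8358) = sqrt(sqrt(336/17) + 8358) = sqrt(4*sqrt(357)/17 + 8358) = sqrt(8358 + 4*sqrt(357)/17)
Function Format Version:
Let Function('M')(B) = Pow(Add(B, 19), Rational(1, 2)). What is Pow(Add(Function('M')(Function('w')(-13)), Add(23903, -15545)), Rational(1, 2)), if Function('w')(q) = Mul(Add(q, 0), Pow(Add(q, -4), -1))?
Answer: Mul(Rational(1, 17), Pow(Add(2415462, Mul(68, Pow(357, Rational(1, 2)))), Rational(1, 2))) ≈ 91.446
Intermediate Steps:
Function('w')(q) = Mul(q, Pow(Add(-4, q), -1))
Function('M')(B) = Pow(Add(19, B), Rational(1, 2))
Pow(Add(Function('M')(Function('w')(-13)), Add(23903, -15545)), Rational(1, 2)) = Pow(Add(Pow(Add(19, Mul(-13, Pow(Add(-4, -13), -1))), Rational(1, 2)), Add(23903, -15545)), Rational(1, 2)) = Pow(Add(Pow(Add(19, Mul(-13, Pow(-17, -1))), Rational(1, 2)), 8358), Rational(1, 2)) = Pow(Add(Pow(Add(19, Mul(-13, Rational(-1, 17))), Rational(1, 2)), 8358), Rational(1, 2)) = Pow(Add(Pow(Add(19, Rational(13, 17)), Rational(1, 2)), 8358), Rational(1, 2)) = Pow(Add(Pow(Rational(336, 17), Rational(1, 2)), 8358), Rational(1, 2)) = Pow(Add(Mul(Rational(4, 17), Pow(357, Rational(1, 2))), 8358), Rational(1, 2)) = Pow(Add(8358, Mul(Rational(4, 17), Pow(357, Rational(1, 2)))), Rational(1, 2))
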